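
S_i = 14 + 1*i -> [14, 15, 16, 17, 18]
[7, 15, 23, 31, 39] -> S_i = 7 + 8*i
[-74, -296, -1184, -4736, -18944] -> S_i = -74*4^i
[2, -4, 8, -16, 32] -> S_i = 2*-2^i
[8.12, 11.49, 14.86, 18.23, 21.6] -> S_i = 8.12 + 3.37*i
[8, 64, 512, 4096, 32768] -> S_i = 8*8^i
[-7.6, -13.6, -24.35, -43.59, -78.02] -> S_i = -7.60*1.79^i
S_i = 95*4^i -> [95, 380, 1520, 6080, 24320]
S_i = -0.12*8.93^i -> [-0.12, -1.07, -9.57, -85.45, -763.11]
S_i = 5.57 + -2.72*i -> [5.57, 2.85, 0.13, -2.59, -5.31]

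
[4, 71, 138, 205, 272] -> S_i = 4 + 67*i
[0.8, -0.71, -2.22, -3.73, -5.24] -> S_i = 0.80 + -1.51*i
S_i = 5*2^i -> [5, 10, 20, 40, 80]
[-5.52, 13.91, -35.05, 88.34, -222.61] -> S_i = -5.52*(-2.52)^i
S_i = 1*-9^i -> [1, -9, 81, -729, 6561]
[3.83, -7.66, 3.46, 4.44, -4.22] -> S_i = Random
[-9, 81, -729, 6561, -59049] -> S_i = -9*-9^i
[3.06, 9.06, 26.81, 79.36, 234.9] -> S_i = 3.06*2.96^i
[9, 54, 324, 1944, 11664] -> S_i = 9*6^i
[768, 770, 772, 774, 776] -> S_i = 768 + 2*i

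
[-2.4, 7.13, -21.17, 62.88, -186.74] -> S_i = -2.40*(-2.97)^i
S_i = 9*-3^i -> [9, -27, 81, -243, 729]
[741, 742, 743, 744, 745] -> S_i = 741 + 1*i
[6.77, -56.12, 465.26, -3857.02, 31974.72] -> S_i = 6.77*(-8.29)^i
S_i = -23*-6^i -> [-23, 138, -828, 4968, -29808]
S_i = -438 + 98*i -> [-438, -340, -242, -144, -46]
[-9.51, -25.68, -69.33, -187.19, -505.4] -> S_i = -9.51*2.70^i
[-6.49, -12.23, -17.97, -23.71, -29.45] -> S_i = -6.49 + -5.74*i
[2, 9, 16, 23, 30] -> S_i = 2 + 7*i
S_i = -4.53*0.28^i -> [-4.53, -1.27, -0.36, -0.1, -0.03]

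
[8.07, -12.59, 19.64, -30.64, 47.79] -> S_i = 8.07*(-1.56)^i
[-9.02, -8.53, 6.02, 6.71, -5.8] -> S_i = Random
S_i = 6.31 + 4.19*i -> [6.31, 10.5, 14.69, 18.88, 23.07]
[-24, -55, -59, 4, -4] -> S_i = Random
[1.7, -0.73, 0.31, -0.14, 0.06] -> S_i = 1.70*(-0.43)^i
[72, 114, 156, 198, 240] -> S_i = 72 + 42*i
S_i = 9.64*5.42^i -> [9.64, 52.25, 283.19, 1534.88, 8319.06]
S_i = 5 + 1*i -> [5, 6, 7, 8, 9]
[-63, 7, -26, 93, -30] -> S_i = Random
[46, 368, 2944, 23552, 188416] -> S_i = 46*8^i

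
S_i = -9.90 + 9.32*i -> [-9.9, -0.58, 8.74, 18.06, 27.38]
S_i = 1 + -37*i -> [1, -36, -73, -110, -147]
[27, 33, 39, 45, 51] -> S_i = 27 + 6*i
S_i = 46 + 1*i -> [46, 47, 48, 49, 50]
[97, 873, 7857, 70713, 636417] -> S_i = 97*9^i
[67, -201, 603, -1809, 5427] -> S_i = 67*-3^i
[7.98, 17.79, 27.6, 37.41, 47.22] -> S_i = 7.98 + 9.81*i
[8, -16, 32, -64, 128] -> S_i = 8*-2^i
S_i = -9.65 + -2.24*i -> [-9.65, -11.89, -14.13, -16.37, -18.61]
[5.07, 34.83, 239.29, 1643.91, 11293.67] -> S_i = 5.07*6.87^i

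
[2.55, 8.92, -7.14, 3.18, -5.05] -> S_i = Random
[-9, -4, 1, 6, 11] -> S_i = -9 + 5*i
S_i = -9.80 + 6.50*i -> [-9.8, -3.3, 3.2, 9.7, 16.2]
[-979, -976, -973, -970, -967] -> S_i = -979 + 3*i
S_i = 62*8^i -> [62, 496, 3968, 31744, 253952]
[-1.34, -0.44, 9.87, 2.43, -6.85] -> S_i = Random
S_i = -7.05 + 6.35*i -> [-7.05, -0.7, 5.65, 12.0, 18.35]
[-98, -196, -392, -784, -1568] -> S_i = -98*2^i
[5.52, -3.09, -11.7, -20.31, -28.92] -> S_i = 5.52 + -8.61*i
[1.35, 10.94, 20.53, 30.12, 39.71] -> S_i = 1.35 + 9.59*i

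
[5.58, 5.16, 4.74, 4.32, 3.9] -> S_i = 5.58 + -0.42*i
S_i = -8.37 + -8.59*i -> [-8.37, -16.96, -25.55, -34.14, -42.73]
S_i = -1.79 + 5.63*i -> [-1.79, 3.84, 9.47, 15.1, 20.73]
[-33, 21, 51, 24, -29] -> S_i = Random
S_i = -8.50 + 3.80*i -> [-8.5, -4.7, -0.9, 2.9, 6.7]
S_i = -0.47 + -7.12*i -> [-0.47, -7.59, -14.71, -21.83, -28.95]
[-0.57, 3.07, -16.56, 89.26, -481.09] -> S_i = -0.57*(-5.39)^i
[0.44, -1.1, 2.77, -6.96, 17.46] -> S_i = 0.44*(-2.51)^i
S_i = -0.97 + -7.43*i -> [-0.97, -8.4, -15.83, -23.26, -30.69]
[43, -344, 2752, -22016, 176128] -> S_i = 43*-8^i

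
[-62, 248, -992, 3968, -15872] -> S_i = -62*-4^i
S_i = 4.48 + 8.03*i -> [4.48, 12.51, 20.54, 28.57, 36.6]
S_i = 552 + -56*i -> [552, 496, 440, 384, 328]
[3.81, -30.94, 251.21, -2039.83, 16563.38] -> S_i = 3.81*(-8.12)^i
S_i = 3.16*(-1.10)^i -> [3.16, -3.48, 3.82, -4.21, 4.63]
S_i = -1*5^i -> [-1, -5, -25, -125, -625]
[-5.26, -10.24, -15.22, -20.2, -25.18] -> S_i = -5.26 + -4.98*i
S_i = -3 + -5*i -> [-3, -8, -13, -18, -23]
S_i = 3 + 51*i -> [3, 54, 105, 156, 207]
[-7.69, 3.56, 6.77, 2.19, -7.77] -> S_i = Random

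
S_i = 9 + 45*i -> [9, 54, 99, 144, 189]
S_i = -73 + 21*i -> [-73, -52, -31, -10, 11]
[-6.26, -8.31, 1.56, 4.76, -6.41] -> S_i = Random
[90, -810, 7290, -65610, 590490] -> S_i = 90*-9^i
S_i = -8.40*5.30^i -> [-8.4, -44.52, -235.96, -1250.57, -6628.0]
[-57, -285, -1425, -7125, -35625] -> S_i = -57*5^i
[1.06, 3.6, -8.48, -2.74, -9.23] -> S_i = Random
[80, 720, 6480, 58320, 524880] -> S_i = 80*9^i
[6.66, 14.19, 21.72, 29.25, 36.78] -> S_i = 6.66 + 7.53*i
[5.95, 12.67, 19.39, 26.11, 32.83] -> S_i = 5.95 + 6.72*i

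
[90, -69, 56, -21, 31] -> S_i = Random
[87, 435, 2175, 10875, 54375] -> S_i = 87*5^i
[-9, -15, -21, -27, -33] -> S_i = -9 + -6*i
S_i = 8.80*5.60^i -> [8.8, 49.28, 275.97, 1545.42, 8654.36]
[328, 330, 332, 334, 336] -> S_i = 328 + 2*i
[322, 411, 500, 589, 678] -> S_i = 322 + 89*i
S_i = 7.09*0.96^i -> [7.09, 6.81, 6.53, 6.27, 6.02]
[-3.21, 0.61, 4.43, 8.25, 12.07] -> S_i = -3.21 + 3.82*i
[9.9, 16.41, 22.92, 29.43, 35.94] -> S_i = 9.90 + 6.51*i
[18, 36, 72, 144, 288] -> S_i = 18*2^i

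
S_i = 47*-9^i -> [47, -423, 3807, -34263, 308367]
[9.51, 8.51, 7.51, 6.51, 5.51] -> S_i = 9.51 + -1.00*i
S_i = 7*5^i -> [7, 35, 175, 875, 4375]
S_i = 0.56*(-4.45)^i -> [0.56, -2.49, 11.09, -49.35, 219.6]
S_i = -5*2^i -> [-5, -10, -20, -40, -80]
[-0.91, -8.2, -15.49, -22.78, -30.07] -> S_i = -0.91 + -7.29*i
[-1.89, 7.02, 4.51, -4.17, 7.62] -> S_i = Random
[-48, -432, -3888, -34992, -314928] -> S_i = -48*9^i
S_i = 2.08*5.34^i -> [2.08, 11.11, 59.31, 316.73, 1691.33]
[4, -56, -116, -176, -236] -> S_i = 4 + -60*i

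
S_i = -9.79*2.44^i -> [-9.79, -23.89, -58.29, -142.22, -347.01]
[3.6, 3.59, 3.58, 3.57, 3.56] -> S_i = 3.60 + -0.01*i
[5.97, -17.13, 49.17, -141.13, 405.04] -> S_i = 5.97*(-2.87)^i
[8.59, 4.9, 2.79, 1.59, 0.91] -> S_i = 8.59*0.57^i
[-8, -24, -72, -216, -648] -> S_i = -8*3^i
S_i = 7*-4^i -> [7, -28, 112, -448, 1792]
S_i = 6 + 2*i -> [6, 8, 10, 12, 14]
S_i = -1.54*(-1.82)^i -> [-1.54, 2.8, -5.1, 9.28, -16.9]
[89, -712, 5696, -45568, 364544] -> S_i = 89*-8^i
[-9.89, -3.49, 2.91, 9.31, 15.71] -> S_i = -9.89 + 6.40*i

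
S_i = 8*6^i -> [8, 48, 288, 1728, 10368]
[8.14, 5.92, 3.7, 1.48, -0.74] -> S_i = 8.14 + -2.22*i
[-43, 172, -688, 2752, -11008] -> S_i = -43*-4^i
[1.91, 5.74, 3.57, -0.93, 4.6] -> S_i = Random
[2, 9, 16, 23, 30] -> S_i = 2 + 7*i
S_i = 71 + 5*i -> [71, 76, 81, 86, 91]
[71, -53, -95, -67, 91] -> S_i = Random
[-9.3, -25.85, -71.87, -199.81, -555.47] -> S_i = -9.30*2.78^i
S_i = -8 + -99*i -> [-8, -107, -206, -305, -404]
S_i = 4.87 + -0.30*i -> [4.87, 4.57, 4.27, 3.97, 3.67]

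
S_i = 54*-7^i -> [54, -378, 2646, -18522, 129654]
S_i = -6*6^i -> [-6, -36, -216, -1296, -7776]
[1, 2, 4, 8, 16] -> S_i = 1*2^i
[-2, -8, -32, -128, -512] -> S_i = -2*4^i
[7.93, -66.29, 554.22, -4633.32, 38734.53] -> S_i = 7.93*(-8.36)^i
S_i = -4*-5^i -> [-4, 20, -100, 500, -2500]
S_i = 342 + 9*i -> [342, 351, 360, 369, 378]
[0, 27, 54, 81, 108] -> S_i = 0 + 27*i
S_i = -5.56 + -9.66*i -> [-5.56, -15.22, -24.88, -34.54, -44.2]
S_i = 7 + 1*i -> [7, 8, 9, 10, 11]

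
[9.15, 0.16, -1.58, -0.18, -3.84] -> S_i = Random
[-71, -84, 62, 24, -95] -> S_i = Random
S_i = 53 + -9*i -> [53, 44, 35, 26, 17]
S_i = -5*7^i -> [-5, -35, -245, -1715, -12005]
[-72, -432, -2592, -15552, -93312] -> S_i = -72*6^i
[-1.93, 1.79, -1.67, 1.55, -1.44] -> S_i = -1.93*(-0.93)^i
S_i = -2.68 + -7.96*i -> [-2.68, -10.64, -18.6, -26.56, -34.52]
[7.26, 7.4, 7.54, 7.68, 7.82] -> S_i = 7.26 + 0.14*i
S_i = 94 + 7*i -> [94, 101, 108, 115, 122]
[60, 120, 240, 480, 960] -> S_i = 60*2^i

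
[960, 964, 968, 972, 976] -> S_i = 960 + 4*i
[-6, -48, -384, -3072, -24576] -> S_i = -6*8^i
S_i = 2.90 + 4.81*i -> [2.9, 7.71, 12.52, 17.33, 22.14]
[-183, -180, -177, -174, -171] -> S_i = -183 + 3*i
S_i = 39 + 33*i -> [39, 72, 105, 138, 171]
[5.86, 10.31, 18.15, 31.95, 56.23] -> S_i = 5.86*1.76^i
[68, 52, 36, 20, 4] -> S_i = 68 + -16*i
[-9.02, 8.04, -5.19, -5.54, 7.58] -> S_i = Random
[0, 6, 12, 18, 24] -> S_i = 0 + 6*i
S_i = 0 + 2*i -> [0, 2, 4, 6, 8]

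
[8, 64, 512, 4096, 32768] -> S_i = 8*8^i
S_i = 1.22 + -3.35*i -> [1.22, -2.13, -5.48, -8.83, -12.18]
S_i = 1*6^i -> [1, 6, 36, 216, 1296]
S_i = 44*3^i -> [44, 132, 396, 1188, 3564]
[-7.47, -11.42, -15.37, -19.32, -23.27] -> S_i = -7.47 + -3.95*i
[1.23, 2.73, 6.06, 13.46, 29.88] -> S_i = 1.23*2.22^i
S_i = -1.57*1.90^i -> [-1.57, -2.98, -5.67, -10.77, -20.46]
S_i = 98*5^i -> [98, 490, 2450, 12250, 61250]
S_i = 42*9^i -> [42, 378, 3402, 30618, 275562]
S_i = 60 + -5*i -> [60, 55, 50, 45, 40]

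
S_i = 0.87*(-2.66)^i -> [0.87, -2.31, 6.16, -16.37, 43.56]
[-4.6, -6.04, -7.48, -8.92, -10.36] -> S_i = -4.60 + -1.44*i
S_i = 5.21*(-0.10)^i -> [5.21, -0.52, 0.05, -0.01, 0.0]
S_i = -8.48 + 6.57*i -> [-8.48, -1.91, 4.66, 11.23, 17.8]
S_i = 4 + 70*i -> [4, 74, 144, 214, 284]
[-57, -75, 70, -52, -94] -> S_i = Random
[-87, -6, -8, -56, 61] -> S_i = Random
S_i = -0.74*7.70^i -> [-0.74, -5.7, -43.87, -337.83, -2601.33]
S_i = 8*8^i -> [8, 64, 512, 4096, 32768]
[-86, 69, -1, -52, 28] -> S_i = Random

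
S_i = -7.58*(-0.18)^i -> [-7.58, 1.36, -0.25, 0.04, -0.01]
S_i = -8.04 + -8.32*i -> [-8.04, -16.36, -24.68, -33.0, -41.32]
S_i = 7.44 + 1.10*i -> [7.44, 8.54, 9.64, 10.74, 11.84]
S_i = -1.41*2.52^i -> [-1.41, -3.55, -8.95, -22.56, -56.86]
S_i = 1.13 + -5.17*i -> [1.13, -4.04, -9.21, -14.38, -19.55]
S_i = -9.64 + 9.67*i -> [-9.64, 0.03, 9.7, 19.37, 29.04]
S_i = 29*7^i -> [29, 203, 1421, 9947, 69629]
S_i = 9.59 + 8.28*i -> [9.59, 17.87, 26.15, 34.43, 42.71]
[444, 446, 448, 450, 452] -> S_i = 444 + 2*i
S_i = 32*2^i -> [32, 64, 128, 256, 512]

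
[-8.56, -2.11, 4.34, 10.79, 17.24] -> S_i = -8.56 + 6.45*i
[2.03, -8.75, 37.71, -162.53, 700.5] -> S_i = 2.03*(-4.31)^i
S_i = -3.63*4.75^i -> [-3.63, -17.24, -81.9, -389.03, -1847.91]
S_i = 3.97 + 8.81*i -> [3.97, 12.78, 21.59, 30.4, 39.21]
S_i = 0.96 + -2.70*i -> [0.96, -1.74, -4.44, -7.14, -9.84]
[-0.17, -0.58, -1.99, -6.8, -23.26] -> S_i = -0.17*3.42^i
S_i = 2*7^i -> [2, 14, 98, 686, 4802]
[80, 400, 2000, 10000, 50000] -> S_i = 80*5^i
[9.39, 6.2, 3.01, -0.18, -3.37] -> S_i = 9.39 + -3.19*i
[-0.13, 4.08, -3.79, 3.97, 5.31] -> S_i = Random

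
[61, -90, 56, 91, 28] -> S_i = Random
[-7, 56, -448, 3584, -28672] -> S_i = -7*-8^i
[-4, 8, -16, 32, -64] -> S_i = -4*-2^i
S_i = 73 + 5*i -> [73, 78, 83, 88, 93]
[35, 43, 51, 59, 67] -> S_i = 35 + 8*i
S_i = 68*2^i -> [68, 136, 272, 544, 1088]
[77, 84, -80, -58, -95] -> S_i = Random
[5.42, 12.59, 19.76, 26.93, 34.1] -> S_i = 5.42 + 7.17*i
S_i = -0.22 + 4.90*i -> [-0.22, 4.68, 9.58, 14.48, 19.38]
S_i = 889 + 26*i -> [889, 915, 941, 967, 993]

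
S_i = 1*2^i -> [1, 2, 4, 8, 16]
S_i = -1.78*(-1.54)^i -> [-1.78, 2.74, -4.22, 6.5, -10.01]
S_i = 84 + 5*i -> [84, 89, 94, 99, 104]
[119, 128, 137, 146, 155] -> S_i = 119 + 9*i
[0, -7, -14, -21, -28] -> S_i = 0 + -7*i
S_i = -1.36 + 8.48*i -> [-1.36, 7.12, 15.6, 24.08, 32.56]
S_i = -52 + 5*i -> [-52, -47, -42, -37, -32]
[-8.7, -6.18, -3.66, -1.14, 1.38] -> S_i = -8.70 + 2.52*i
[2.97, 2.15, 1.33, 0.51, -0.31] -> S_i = 2.97 + -0.82*i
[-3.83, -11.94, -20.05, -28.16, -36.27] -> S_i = -3.83 + -8.11*i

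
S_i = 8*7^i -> [8, 56, 392, 2744, 19208]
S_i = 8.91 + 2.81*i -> [8.91, 11.72, 14.53, 17.34, 20.15]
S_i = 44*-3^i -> [44, -132, 396, -1188, 3564]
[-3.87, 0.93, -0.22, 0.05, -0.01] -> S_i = -3.87*(-0.24)^i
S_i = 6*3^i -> [6, 18, 54, 162, 486]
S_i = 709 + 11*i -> [709, 720, 731, 742, 753]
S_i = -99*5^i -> [-99, -495, -2475, -12375, -61875]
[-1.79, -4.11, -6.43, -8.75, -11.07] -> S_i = -1.79 + -2.32*i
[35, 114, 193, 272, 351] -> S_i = 35 + 79*i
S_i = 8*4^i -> [8, 32, 128, 512, 2048]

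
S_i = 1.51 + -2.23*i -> [1.51, -0.72, -2.95, -5.18, -7.41]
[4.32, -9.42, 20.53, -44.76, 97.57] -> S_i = 4.32*(-2.18)^i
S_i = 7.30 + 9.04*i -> [7.3, 16.34, 25.38, 34.42, 43.46]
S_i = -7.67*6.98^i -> [-7.67, -53.54, -373.69, -2608.32, -18206.11]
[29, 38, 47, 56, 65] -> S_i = 29 + 9*i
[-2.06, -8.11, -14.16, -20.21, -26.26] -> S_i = -2.06 + -6.05*i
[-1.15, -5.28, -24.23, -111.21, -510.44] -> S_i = -1.15*4.59^i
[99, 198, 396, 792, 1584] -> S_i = 99*2^i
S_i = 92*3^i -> [92, 276, 828, 2484, 7452]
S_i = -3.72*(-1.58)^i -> [-3.72, 5.88, -9.29, 14.67, -23.18]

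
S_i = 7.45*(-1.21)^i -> [7.45, -9.01, 10.91, -13.2, 15.97]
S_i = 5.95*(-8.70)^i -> [5.95, -51.76, 450.36, -3918.09, 34087.41]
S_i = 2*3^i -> [2, 6, 18, 54, 162]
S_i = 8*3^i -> [8, 24, 72, 216, 648]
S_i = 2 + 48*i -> [2, 50, 98, 146, 194]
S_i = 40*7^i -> [40, 280, 1960, 13720, 96040]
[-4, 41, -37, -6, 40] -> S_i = Random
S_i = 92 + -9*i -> [92, 83, 74, 65, 56]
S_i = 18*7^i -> [18, 126, 882, 6174, 43218]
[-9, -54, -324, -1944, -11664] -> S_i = -9*6^i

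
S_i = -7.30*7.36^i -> [-7.3, -53.73, -395.44, -2910.42, -21420.72]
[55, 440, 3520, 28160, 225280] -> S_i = 55*8^i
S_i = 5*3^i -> [5, 15, 45, 135, 405]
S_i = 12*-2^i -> [12, -24, 48, -96, 192]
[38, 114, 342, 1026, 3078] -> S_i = 38*3^i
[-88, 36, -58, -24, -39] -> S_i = Random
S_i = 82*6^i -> [82, 492, 2952, 17712, 106272]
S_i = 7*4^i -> [7, 28, 112, 448, 1792]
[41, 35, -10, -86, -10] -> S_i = Random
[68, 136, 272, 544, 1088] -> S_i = 68*2^i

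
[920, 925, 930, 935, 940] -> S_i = 920 + 5*i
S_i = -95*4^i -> [-95, -380, -1520, -6080, -24320]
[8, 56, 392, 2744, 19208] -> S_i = 8*7^i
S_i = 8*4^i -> [8, 32, 128, 512, 2048]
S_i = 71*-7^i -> [71, -497, 3479, -24353, 170471]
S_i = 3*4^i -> [3, 12, 48, 192, 768]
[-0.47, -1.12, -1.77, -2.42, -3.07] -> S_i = -0.47 + -0.65*i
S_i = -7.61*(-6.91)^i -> [-7.61, 52.59, -363.36, 2510.84, -17349.89]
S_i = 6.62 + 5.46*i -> [6.62, 12.08, 17.54, 23.0, 28.46]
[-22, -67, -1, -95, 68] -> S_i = Random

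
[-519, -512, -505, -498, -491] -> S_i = -519 + 7*i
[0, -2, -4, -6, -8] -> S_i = 0 + -2*i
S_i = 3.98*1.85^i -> [3.98, 7.36, 13.62, 25.2, 46.62]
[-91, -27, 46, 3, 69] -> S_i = Random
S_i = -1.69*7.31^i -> [-1.69, -12.35, -90.31, -660.14, -4825.65]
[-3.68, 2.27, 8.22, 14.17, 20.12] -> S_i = -3.68 + 5.95*i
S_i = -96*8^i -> [-96, -768, -6144, -49152, -393216]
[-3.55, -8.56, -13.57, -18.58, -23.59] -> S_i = -3.55 + -5.01*i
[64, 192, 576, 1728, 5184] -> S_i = 64*3^i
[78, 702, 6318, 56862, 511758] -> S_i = 78*9^i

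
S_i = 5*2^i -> [5, 10, 20, 40, 80]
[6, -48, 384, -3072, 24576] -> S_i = 6*-8^i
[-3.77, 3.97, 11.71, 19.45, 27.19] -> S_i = -3.77 + 7.74*i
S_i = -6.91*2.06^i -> [-6.91, -14.23, -29.32, -60.41, -124.44]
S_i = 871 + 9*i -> [871, 880, 889, 898, 907]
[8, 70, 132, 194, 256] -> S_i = 8 + 62*i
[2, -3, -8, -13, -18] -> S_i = 2 + -5*i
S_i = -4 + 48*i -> [-4, 44, 92, 140, 188]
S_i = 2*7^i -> [2, 14, 98, 686, 4802]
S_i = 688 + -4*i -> [688, 684, 680, 676, 672]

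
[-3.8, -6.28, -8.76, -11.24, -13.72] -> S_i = -3.80 + -2.48*i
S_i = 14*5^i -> [14, 70, 350, 1750, 8750]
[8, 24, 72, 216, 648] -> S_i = 8*3^i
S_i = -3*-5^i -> [-3, 15, -75, 375, -1875]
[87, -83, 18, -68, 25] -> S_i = Random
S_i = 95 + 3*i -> [95, 98, 101, 104, 107]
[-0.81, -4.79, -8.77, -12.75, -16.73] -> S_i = -0.81 + -3.98*i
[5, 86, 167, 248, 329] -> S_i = 5 + 81*i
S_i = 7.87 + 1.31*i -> [7.87, 9.18, 10.49, 11.8, 13.11]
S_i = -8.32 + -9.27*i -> [-8.32, -17.59, -26.86, -36.13, -45.4]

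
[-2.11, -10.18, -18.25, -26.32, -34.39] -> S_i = -2.11 + -8.07*i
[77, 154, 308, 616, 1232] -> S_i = 77*2^i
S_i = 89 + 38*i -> [89, 127, 165, 203, 241]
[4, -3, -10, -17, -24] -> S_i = 4 + -7*i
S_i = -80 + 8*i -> [-80, -72, -64, -56, -48]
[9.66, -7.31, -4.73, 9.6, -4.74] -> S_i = Random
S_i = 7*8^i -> [7, 56, 448, 3584, 28672]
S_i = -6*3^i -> [-6, -18, -54, -162, -486]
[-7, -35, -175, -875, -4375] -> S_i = -7*5^i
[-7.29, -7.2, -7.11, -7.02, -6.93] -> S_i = -7.29 + 0.09*i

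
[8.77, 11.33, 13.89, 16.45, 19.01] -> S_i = 8.77 + 2.56*i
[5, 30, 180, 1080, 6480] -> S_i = 5*6^i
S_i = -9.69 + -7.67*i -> [-9.69, -17.36, -25.03, -32.7, -40.37]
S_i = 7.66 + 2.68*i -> [7.66, 10.34, 13.02, 15.7, 18.38]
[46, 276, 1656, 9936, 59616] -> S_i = 46*6^i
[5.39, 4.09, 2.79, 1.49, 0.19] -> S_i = 5.39 + -1.30*i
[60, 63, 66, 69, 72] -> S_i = 60 + 3*i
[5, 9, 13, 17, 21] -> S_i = 5 + 4*i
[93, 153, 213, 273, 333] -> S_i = 93 + 60*i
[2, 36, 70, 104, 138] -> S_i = 2 + 34*i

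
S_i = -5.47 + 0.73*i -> [-5.47, -4.74, -4.01, -3.28, -2.55]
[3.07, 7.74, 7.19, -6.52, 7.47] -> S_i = Random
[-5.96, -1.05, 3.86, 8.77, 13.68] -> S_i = -5.96 + 4.91*i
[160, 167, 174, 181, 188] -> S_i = 160 + 7*i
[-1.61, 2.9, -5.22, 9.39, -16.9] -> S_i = -1.61*(-1.80)^i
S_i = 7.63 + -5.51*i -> [7.63, 2.12, -3.39, -8.9, -14.41]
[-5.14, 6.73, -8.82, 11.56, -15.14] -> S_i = -5.14*(-1.31)^i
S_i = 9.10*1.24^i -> [9.1, 11.28, 13.99, 17.35, 21.51]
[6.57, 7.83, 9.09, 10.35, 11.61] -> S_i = 6.57 + 1.26*i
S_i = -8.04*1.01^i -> [-8.04, -8.12, -8.2, -8.28, -8.37]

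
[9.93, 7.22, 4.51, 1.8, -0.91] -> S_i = 9.93 + -2.71*i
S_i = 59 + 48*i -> [59, 107, 155, 203, 251]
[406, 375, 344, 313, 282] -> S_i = 406 + -31*i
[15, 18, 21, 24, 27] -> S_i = 15 + 3*i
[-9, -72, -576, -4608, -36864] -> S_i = -9*8^i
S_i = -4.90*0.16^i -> [-4.9, -0.78, -0.13, -0.02, -0.0]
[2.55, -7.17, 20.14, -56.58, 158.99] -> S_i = 2.55*(-2.81)^i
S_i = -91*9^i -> [-91, -819, -7371, -66339, -597051]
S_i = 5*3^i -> [5, 15, 45, 135, 405]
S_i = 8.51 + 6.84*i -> [8.51, 15.35, 22.19, 29.03, 35.87]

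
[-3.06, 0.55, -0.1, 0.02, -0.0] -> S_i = -3.06*(-0.18)^i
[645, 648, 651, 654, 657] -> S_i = 645 + 3*i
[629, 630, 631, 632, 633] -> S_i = 629 + 1*i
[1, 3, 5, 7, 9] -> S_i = 1 + 2*i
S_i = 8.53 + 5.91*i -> [8.53, 14.44, 20.35, 26.26, 32.17]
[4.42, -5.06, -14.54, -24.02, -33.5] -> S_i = 4.42 + -9.48*i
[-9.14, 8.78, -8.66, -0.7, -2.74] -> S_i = Random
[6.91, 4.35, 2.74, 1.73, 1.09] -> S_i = 6.91*0.63^i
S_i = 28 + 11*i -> [28, 39, 50, 61, 72]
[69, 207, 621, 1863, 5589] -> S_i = 69*3^i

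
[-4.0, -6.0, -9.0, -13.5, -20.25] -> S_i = -4.00*1.50^i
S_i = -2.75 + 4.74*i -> [-2.75, 1.99, 6.73, 11.47, 16.21]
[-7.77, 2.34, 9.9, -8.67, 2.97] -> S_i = Random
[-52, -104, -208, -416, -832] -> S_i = -52*2^i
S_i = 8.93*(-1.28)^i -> [8.93, -11.43, 14.63, -18.73, 23.97]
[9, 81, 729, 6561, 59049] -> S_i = 9*9^i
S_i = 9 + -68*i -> [9, -59, -127, -195, -263]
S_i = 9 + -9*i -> [9, 0, -9, -18, -27]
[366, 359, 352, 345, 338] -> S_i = 366 + -7*i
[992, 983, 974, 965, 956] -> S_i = 992 + -9*i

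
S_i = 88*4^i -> [88, 352, 1408, 5632, 22528]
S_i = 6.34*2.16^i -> [6.34, 13.69, 29.58, 63.89, 138.01]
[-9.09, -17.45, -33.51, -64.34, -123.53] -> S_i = -9.09*1.92^i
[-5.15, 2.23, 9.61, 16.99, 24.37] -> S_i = -5.15 + 7.38*i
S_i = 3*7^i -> [3, 21, 147, 1029, 7203]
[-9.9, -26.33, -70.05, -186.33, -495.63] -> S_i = -9.90*2.66^i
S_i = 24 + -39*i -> [24, -15, -54, -93, -132]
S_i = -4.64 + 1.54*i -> [-4.64, -3.1, -1.56, -0.02, 1.52]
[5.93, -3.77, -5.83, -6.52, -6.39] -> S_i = Random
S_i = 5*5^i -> [5, 25, 125, 625, 3125]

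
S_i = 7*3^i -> [7, 21, 63, 189, 567]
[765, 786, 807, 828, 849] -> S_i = 765 + 21*i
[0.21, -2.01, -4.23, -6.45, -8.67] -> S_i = 0.21 + -2.22*i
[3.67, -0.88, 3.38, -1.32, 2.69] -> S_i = Random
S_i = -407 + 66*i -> [-407, -341, -275, -209, -143]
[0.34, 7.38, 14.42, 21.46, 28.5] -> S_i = 0.34 + 7.04*i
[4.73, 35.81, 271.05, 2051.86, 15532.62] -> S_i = 4.73*7.57^i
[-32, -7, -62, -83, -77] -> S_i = Random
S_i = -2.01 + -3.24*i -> [-2.01, -5.25, -8.49, -11.73, -14.97]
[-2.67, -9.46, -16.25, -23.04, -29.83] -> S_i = -2.67 + -6.79*i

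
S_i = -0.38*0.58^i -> [-0.38, -0.22, -0.13, -0.07, -0.04]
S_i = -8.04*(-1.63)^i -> [-8.04, 13.11, -21.36, 34.82, -56.76]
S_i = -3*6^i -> [-3, -18, -108, -648, -3888]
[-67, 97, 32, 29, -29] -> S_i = Random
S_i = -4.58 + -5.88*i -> [-4.58, -10.46, -16.34, -22.22, -28.1]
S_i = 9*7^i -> [9, 63, 441, 3087, 21609]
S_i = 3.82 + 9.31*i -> [3.82, 13.13, 22.44, 31.75, 41.06]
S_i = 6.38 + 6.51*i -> [6.38, 12.89, 19.4, 25.91, 32.42]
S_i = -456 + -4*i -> [-456, -460, -464, -468, -472]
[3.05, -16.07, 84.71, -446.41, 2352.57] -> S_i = 3.05*(-5.27)^i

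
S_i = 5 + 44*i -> [5, 49, 93, 137, 181]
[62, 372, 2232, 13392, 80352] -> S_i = 62*6^i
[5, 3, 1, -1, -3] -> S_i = 5 + -2*i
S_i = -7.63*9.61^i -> [-7.63, -73.32, -704.65, -6771.65, -65075.59]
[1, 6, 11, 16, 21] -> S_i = 1 + 5*i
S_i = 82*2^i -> [82, 164, 328, 656, 1312]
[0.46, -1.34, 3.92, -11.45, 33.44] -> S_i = 0.46*(-2.92)^i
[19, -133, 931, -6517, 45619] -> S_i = 19*-7^i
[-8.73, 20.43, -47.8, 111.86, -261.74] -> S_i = -8.73*(-2.34)^i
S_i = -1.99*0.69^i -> [-1.99, -1.37, -0.95, -0.65, -0.45]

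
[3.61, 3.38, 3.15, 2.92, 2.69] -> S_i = 3.61 + -0.23*i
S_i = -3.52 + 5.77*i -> [-3.52, 2.25, 8.02, 13.79, 19.56]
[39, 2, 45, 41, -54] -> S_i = Random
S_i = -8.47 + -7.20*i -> [-8.47, -15.67, -22.87, -30.07, -37.27]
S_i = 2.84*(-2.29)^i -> [2.84, -6.5, 14.89, -34.11, 78.1]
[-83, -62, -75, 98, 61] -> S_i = Random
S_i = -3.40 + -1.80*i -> [-3.4, -5.2, -7.0, -8.8, -10.6]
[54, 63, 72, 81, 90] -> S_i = 54 + 9*i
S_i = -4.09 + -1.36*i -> [-4.09, -5.45, -6.81, -8.17, -9.53]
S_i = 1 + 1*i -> [1, 2, 3, 4, 5]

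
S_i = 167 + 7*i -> [167, 174, 181, 188, 195]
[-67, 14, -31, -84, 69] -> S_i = Random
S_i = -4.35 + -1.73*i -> [-4.35, -6.08, -7.81, -9.54, -11.27]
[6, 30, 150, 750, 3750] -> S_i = 6*5^i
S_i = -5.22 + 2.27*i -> [-5.22, -2.95, -0.68, 1.59, 3.86]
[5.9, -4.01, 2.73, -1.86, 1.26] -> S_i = 5.90*(-0.68)^i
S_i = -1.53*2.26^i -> [-1.53, -3.46, -7.81, -17.66, -39.91]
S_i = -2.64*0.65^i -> [-2.64, -1.72, -1.12, -0.73, -0.47]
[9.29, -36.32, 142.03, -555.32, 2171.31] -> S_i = 9.29*(-3.91)^i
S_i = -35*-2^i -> [-35, 70, -140, 280, -560]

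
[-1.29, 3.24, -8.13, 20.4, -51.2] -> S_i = -1.29*(-2.51)^i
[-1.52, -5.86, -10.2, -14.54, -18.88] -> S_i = -1.52 + -4.34*i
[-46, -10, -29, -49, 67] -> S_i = Random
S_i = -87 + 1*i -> [-87, -86, -85, -84, -83]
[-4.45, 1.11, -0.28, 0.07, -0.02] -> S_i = -4.45*(-0.25)^i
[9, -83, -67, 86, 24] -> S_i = Random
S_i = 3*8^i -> [3, 24, 192, 1536, 12288]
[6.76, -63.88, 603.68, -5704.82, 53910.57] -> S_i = 6.76*(-9.45)^i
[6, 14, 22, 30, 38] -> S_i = 6 + 8*i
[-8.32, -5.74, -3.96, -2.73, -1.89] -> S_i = -8.32*0.69^i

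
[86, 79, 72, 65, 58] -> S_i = 86 + -7*i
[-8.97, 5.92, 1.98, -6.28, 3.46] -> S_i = Random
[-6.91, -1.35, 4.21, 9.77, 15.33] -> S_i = -6.91 + 5.56*i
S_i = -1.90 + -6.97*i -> [-1.9, -8.87, -15.84, -22.81, -29.78]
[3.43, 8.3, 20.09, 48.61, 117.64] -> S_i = 3.43*2.42^i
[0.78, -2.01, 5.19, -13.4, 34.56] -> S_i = 0.78*(-2.58)^i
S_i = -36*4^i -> [-36, -144, -576, -2304, -9216]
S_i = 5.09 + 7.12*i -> [5.09, 12.21, 19.33, 26.45, 33.57]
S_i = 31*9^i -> [31, 279, 2511, 22599, 203391]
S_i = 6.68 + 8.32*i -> [6.68, 15.0, 23.32, 31.64, 39.96]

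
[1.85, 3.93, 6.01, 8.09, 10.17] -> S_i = 1.85 + 2.08*i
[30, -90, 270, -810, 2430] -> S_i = 30*-3^i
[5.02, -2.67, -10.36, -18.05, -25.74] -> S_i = 5.02 + -7.69*i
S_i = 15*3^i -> [15, 45, 135, 405, 1215]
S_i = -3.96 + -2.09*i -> [-3.96, -6.05, -8.14, -10.23, -12.32]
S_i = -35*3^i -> [-35, -105, -315, -945, -2835]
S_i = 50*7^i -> [50, 350, 2450, 17150, 120050]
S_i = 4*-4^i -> [4, -16, 64, -256, 1024]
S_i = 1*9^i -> [1, 9, 81, 729, 6561]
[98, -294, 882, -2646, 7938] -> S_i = 98*-3^i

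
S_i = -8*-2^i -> [-8, 16, -32, 64, -128]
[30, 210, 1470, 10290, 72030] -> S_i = 30*7^i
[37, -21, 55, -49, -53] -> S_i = Random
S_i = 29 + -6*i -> [29, 23, 17, 11, 5]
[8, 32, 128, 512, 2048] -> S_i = 8*4^i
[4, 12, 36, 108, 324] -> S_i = 4*3^i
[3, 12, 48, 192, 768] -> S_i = 3*4^i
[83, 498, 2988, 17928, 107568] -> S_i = 83*6^i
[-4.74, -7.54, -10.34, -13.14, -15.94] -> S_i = -4.74 + -2.80*i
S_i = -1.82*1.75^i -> [-1.82, -3.18, -5.57, -9.75, -17.07]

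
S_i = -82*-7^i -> [-82, 574, -4018, 28126, -196882]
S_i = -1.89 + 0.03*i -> [-1.89, -1.86, -1.83, -1.8, -1.77]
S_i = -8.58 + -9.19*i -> [-8.58, -17.77, -26.96, -36.15, -45.34]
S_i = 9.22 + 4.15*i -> [9.22, 13.37, 17.52, 21.67, 25.82]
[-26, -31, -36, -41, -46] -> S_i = -26 + -5*i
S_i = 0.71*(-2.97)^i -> [0.71, -2.11, 6.26, -18.6, 55.24]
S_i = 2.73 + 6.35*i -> [2.73, 9.08, 15.43, 21.78, 28.13]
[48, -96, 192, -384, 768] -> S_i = 48*-2^i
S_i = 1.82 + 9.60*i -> [1.82, 11.42, 21.02, 30.62, 40.22]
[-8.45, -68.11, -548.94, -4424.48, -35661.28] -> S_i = -8.45*8.06^i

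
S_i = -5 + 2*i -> [-5, -3, -1, 1, 3]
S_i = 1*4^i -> [1, 4, 16, 64, 256]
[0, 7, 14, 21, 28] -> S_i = 0 + 7*i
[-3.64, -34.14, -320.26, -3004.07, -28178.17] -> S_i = -3.64*9.38^i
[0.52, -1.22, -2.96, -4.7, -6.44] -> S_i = 0.52 + -1.74*i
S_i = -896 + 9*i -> [-896, -887, -878, -869, -860]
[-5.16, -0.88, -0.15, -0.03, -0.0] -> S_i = -5.16*0.17^i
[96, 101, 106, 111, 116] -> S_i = 96 + 5*i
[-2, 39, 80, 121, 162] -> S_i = -2 + 41*i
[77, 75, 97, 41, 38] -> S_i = Random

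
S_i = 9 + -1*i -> [9, 8, 7, 6, 5]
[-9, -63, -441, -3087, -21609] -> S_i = -9*7^i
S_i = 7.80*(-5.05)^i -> [7.8, -39.39, 198.92, -1004.54, 5072.94]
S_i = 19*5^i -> [19, 95, 475, 2375, 11875]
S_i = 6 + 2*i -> [6, 8, 10, 12, 14]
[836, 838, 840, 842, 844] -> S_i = 836 + 2*i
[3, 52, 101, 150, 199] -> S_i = 3 + 49*i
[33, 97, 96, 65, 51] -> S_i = Random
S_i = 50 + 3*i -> [50, 53, 56, 59, 62]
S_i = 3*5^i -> [3, 15, 75, 375, 1875]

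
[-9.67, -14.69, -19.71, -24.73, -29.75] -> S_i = -9.67 + -5.02*i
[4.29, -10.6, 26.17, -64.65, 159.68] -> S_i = 4.29*(-2.47)^i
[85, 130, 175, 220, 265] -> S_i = 85 + 45*i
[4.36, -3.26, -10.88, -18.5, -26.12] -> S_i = 4.36 + -7.62*i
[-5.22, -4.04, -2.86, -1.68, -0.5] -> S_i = -5.22 + 1.18*i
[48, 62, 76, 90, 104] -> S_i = 48 + 14*i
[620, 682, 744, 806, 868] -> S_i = 620 + 62*i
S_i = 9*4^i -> [9, 36, 144, 576, 2304]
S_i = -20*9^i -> [-20, -180, -1620, -14580, -131220]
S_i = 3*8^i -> [3, 24, 192, 1536, 12288]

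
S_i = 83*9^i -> [83, 747, 6723, 60507, 544563]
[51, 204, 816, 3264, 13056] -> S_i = 51*4^i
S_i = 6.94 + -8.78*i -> [6.94, -1.84, -10.62, -19.4, -28.18]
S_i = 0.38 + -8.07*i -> [0.38, -7.69, -15.76, -23.83, -31.9]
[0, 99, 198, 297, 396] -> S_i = 0 + 99*i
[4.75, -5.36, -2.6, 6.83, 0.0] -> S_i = Random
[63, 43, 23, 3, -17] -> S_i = 63 + -20*i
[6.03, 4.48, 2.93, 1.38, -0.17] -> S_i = 6.03 + -1.55*i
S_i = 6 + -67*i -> [6, -61, -128, -195, -262]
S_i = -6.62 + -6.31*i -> [-6.62, -12.93, -19.24, -25.55, -31.86]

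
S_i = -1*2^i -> [-1, -2, -4, -8, -16]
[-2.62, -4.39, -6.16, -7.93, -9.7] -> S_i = -2.62 + -1.77*i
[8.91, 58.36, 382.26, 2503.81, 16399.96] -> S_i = 8.91*6.55^i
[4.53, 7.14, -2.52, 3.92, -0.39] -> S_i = Random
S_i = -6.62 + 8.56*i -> [-6.62, 1.94, 10.5, 19.06, 27.62]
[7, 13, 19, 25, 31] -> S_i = 7 + 6*i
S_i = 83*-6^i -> [83, -498, 2988, -17928, 107568]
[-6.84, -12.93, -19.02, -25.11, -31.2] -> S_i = -6.84 + -6.09*i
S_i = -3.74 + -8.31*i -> [-3.74, -12.05, -20.36, -28.67, -36.98]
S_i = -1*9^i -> [-1, -9, -81, -729, -6561]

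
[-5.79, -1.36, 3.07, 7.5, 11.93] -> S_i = -5.79 + 4.43*i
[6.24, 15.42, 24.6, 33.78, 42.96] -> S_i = 6.24 + 9.18*i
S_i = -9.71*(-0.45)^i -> [-9.71, 4.37, -1.97, 0.88, -0.4]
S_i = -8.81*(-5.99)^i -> [-8.81, 52.77, -316.1, 1893.46, -11341.83]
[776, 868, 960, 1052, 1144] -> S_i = 776 + 92*i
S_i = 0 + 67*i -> [0, 67, 134, 201, 268]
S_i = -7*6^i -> [-7, -42, -252, -1512, -9072]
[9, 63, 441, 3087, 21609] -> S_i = 9*7^i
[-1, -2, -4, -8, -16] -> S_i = -1*2^i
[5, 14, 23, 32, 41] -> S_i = 5 + 9*i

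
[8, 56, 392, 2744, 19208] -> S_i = 8*7^i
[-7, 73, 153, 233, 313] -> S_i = -7 + 80*i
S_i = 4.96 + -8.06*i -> [4.96, -3.1, -11.16, -19.22, -27.28]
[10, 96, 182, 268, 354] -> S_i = 10 + 86*i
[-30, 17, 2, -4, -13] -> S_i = Random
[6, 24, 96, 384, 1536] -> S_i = 6*4^i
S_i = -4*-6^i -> [-4, 24, -144, 864, -5184]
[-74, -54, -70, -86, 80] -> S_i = Random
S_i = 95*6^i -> [95, 570, 3420, 20520, 123120]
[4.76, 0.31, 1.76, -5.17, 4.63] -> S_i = Random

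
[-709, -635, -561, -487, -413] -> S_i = -709 + 74*i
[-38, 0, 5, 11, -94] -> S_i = Random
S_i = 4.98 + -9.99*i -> [4.98, -5.01, -15.0, -24.99, -34.98]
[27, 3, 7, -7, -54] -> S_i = Random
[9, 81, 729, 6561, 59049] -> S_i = 9*9^i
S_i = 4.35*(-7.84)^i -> [4.35, -34.1, 267.38, -2096.22, 16434.39]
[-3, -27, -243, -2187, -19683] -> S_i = -3*9^i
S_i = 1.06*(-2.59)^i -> [1.06, -2.75, 7.11, -18.42, 47.7]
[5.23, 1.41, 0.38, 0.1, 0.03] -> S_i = 5.23*0.27^i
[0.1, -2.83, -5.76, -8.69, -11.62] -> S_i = 0.10 + -2.93*i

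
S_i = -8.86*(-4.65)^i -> [-8.86, 41.2, -191.58, 890.83, -4142.34]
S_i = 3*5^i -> [3, 15, 75, 375, 1875]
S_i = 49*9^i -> [49, 441, 3969, 35721, 321489]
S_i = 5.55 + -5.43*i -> [5.55, 0.12, -5.31, -10.74, -16.17]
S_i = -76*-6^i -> [-76, 456, -2736, 16416, -98496]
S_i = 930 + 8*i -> [930, 938, 946, 954, 962]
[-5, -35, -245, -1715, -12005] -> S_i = -5*7^i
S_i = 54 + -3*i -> [54, 51, 48, 45, 42]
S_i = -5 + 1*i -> [-5, -4, -3, -2, -1]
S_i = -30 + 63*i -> [-30, 33, 96, 159, 222]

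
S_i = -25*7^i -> [-25, -175, -1225, -8575, -60025]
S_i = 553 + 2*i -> [553, 555, 557, 559, 561]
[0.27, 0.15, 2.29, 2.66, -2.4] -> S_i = Random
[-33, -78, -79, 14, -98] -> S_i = Random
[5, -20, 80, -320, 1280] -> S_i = 5*-4^i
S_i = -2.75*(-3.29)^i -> [-2.75, 9.05, -29.77, 97.93, -322.19]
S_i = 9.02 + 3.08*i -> [9.02, 12.1, 15.18, 18.26, 21.34]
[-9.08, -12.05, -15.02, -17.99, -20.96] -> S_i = -9.08 + -2.97*i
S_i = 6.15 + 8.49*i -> [6.15, 14.64, 23.13, 31.62, 40.11]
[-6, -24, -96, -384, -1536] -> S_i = -6*4^i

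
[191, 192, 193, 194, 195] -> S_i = 191 + 1*i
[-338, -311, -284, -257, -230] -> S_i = -338 + 27*i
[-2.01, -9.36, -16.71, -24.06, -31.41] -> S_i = -2.01 + -7.35*i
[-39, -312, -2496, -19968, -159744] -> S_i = -39*8^i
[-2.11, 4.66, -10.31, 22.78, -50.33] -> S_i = -2.11*(-2.21)^i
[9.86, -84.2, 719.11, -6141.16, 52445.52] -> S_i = 9.86*(-8.54)^i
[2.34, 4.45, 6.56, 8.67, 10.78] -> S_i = 2.34 + 2.11*i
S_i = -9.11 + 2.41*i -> [-9.11, -6.7, -4.29, -1.88, 0.53]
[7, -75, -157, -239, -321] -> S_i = 7 + -82*i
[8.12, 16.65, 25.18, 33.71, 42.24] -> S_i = 8.12 + 8.53*i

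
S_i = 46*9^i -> [46, 414, 3726, 33534, 301806]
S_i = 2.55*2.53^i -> [2.55, 6.45, 16.32, 41.3, 104.48]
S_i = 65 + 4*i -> [65, 69, 73, 77, 81]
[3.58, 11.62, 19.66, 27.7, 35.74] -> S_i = 3.58 + 8.04*i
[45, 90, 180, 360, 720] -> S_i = 45*2^i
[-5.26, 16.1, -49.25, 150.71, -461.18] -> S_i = -5.26*(-3.06)^i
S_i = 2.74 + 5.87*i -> [2.74, 8.61, 14.48, 20.35, 26.22]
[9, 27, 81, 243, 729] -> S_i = 9*3^i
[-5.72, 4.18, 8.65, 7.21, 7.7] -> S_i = Random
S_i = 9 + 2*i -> [9, 11, 13, 15, 17]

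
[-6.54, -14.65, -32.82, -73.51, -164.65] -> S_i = -6.54*2.24^i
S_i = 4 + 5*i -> [4, 9, 14, 19, 24]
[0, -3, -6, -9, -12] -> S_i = 0 + -3*i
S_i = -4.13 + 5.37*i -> [-4.13, 1.24, 6.61, 11.98, 17.35]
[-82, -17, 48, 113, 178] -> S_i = -82 + 65*i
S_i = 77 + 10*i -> [77, 87, 97, 107, 117]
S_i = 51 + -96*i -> [51, -45, -141, -237, -333]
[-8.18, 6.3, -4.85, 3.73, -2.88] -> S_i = -8.18*(-0.77)^i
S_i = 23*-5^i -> [23, -115, 575, -2875, 14375]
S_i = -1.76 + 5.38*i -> [-1.76, 3.62, 9.0, 14.38, 19.76]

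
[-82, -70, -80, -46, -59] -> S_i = Random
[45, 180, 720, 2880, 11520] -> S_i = 45*4^i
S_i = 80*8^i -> [80, 640, 5120, 40960, 327680]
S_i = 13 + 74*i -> [13, 87, 161, 235, 309]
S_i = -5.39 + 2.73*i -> [-5.39, -2.66, 0.07, 2.8, 5.53]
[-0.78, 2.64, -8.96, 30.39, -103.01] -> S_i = -0.78*(-3.39)^i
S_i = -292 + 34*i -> [-292, -258, -224, -190, -156]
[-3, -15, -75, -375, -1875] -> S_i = -3*5^i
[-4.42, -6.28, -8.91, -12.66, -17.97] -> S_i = -4.42*1.42^i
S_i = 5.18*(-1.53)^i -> [5.18, -7.93, 12.13, -18.55, 28.39]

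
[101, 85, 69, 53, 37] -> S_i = 101 + -16*i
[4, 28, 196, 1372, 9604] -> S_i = 4*7^i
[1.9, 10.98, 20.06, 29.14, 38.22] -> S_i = 1.90 + 9.08*i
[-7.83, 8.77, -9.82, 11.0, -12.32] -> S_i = -7.83*(-1.12)^i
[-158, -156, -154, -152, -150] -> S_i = -158 + 2*i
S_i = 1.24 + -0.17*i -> [1.24, 1.07, 0.9, 0.73, 0.56]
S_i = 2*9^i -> [2, 18, 162, 1458, 13122]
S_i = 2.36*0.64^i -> [2.36, 1.51, 0.97, 0.62, 0.4]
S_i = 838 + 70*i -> [838, 908, 978, 1048, 1118]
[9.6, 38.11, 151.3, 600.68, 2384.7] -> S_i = 9.60*3.97^i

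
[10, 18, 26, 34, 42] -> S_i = 10 + 8*i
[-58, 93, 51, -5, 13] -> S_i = Random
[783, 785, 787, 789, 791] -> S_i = 783 + 2*i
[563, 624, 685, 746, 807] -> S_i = 563 + 61*i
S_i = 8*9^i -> [8, 72, 648, 5832, 52488]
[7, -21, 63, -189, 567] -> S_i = 7*-3^i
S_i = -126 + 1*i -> [-126, -125, -124, -123, -122]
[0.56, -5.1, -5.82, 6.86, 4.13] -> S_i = Random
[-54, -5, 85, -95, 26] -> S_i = Random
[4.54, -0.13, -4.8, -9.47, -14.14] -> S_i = 4.54 + -4.67*i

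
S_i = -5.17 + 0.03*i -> [-5.17, -5.14, -5.11, -5.08, -5.05]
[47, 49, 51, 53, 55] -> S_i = 47 + 2*i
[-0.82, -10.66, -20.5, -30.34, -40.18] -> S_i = -0.82 + -9.84*i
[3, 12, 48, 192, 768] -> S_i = 3*4^i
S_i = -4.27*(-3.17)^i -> [-4.27, 13.54, -42.91, 136.02, -431.19]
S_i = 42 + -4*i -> [42, 38, 34, 30, 26]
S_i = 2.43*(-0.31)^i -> [2.43, -0.75, 0.23, -0.07, 0.02]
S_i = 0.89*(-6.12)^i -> [0.89, -5.45, 33.33, -204.01, 1248.52]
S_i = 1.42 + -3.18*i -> [1.42, -1.76, -4.94, -8.12, -11.3]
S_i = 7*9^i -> [7, 63, 567, 5103, 45927]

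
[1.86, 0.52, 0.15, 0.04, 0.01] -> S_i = 1.86*0.28^i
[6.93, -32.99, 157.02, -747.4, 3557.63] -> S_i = 6.93*(-4.76)^i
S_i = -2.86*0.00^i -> [-2.86, -0.0, -0.0, -0.0, -0.0]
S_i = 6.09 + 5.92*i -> [6.09, 12.01, 17.93, 23.85, 29.77]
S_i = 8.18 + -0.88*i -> [8.18, 7.3, 6.42, 5.54, 4.66]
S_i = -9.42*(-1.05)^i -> [-9.42, 9.89, -10.39, 10.9, -11.45]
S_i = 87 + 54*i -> [87, 141, 195, 249, 303]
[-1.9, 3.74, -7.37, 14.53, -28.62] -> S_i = -1.90*(-1.97)^i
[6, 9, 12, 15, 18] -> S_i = 6 + 3*i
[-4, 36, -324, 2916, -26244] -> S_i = -4*-9^i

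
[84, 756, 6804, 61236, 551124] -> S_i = 84*9^i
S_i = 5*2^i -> [5, 10, 20, 40, 80]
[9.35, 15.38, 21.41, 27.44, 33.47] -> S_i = 9.35 + 6.03*i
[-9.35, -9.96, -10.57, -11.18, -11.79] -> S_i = -9.35 + -0.61*i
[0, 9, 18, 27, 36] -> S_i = 0 + 9*i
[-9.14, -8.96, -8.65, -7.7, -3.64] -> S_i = Random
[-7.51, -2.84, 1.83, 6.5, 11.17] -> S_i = -7.51 + 4.67*i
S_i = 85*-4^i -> [85, -340, 1360, -5440, 21760]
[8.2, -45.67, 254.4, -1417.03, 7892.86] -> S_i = 8.20*(-5.57)^i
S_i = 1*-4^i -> [1, -4, 16, -64, 256]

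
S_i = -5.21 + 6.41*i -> [-5.21, 1.2, 7.61, 14.02, 20.43]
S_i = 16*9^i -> [16, 144, 1296, 11664, 104976]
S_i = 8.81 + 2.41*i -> [8.81, 11.22, 13.63, 16.04, 18.45]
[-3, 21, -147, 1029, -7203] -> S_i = -3*-7^i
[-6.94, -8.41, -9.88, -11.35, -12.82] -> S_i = -6.94 + -1.47*i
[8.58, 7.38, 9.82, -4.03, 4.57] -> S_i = Random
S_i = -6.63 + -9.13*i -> [-6.63, -15.76, -24.89, -34.02, -43.15]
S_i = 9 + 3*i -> [9, 12, 15, 18, 21]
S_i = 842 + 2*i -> [842, 844, 846, 848, 850]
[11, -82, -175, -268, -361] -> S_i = 11 + -93*i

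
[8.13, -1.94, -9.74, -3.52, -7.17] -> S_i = Random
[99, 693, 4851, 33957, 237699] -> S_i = 99*7^i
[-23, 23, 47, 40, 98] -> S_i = Random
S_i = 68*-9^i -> [68, -612, 5508, -49572, 446148]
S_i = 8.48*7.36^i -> [8.48, 62.41, 459.36, 3380.88, 24883.25]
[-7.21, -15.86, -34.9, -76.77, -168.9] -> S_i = -7.21*2.20^i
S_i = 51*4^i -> [51, 204, 816, 3264, 13056]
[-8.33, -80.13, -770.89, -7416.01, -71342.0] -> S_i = -8.33*9.62^i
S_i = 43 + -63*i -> [43, -20, -83, -146, -209]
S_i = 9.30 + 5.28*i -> [9.3, 14.58, 19.86, 25.14, 30.42]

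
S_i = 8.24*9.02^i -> [8.24, 74.32, 670.41, 6047.1, 54544.8]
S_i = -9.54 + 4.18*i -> [-9.54, -5.36, -1.18, 3.0, 7.18]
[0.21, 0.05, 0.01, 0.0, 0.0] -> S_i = 0.21*0.26^i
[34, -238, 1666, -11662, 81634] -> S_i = 34*-7^i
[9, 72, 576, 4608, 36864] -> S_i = 9*8^i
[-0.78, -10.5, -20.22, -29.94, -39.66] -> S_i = -0.78 + -9.72*i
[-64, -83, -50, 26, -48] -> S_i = Random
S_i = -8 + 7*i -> [-8, -1, 6, 13, 20]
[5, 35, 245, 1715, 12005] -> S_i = 5*7^i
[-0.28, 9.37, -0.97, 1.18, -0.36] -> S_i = Random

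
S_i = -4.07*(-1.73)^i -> [-4.07, 7.04, -12.18, 21.07, -36.46]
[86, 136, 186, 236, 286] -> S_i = 86 + 50*i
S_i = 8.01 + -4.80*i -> [8.01, 3.21, -1.59, -6.39, -11.19]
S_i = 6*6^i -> [6, 36, 216, 1296, 7776]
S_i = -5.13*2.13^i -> [-5.13, -10.93, -23.27, -49.57, -105.59]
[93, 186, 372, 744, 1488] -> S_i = 93*2^i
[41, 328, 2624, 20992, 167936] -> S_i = 41*8^i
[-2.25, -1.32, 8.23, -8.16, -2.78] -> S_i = Random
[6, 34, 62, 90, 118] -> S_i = 6 + 28*i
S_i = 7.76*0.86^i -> [7.76, 6.67, 5.74, 4.94, 4.24]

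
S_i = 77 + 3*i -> [77, 80, 83, 86, 89]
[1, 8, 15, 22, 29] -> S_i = 1 + 7*i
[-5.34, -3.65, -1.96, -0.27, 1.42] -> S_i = -5.34 + 1.69*i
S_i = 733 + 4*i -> [733, 737, 741, 745, 749]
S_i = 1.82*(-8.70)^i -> [1.82, -15.83, 137.76, -1198.48, 10426.74]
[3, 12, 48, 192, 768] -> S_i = 3*4^i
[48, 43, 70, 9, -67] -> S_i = Random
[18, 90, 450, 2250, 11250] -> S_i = 18*5^i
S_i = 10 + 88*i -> [10, 98, 186, 274, 362]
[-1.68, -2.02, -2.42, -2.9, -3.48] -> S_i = -1.68*1.20^i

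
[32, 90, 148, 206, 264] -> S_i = 32 + 58*i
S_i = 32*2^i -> [32, 64, 128, 256, 512]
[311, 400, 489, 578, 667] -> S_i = 311 + 89*i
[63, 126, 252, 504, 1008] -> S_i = 63*2^i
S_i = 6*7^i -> [6, 42, 294, 2058, 14406]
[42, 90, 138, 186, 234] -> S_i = 42 + 48*i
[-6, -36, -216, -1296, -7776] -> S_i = -6*6^i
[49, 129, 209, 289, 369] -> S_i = 49 + 80*i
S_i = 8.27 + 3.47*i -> [8.27, 11.74, 15.21, 18.68, 22.15]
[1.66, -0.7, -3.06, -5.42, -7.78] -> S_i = 1.66 + -2.36*i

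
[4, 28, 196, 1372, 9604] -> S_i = 4*7^i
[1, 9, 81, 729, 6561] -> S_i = 1*9^i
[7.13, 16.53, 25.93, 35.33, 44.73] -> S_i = 7.13 + 9.40*i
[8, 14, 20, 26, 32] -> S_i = 8 + 6*i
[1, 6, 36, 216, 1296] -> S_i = 1*6^i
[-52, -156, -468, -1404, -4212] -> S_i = -52*3^i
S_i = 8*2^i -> [8, 16, 32, 64, 128]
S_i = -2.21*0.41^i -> [-2.21, -0.91, -0.37, -0.15, -0.06]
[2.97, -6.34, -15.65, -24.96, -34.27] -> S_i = 2.97 + -9.31*i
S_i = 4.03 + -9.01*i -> [4.03, -4.98, -13.99, -23.0, -32.01]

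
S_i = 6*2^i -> [6, 12, 24, 48, 96]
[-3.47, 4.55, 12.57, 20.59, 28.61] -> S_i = -3.47 + 8.02*i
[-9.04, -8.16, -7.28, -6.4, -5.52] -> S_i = -9.04 + 0.88*i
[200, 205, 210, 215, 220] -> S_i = 200 + 5*i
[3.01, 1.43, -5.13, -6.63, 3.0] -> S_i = Random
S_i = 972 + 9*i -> [972, 981, 990, 999, 1008]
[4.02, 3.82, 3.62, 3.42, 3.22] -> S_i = 4.02 + -0.20*i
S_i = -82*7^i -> [-82, -574, -4018, -28126, -196882]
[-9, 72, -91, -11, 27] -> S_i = Random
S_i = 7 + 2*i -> [7, 9, 11, 13, 15]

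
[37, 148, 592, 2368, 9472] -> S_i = 37*4^i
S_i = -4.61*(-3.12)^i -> [-4.61, 14.38, -44.88, 140.01, -436.84]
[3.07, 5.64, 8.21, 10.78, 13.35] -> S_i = 3.07 + 2.57*i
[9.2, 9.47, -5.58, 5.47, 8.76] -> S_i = Random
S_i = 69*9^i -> [69, 621, 5589, 50301, 452709]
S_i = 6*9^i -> [6, 54, 486, 4374, 39366]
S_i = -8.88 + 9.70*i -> [-8.88, 0.82, 10.52, 20.22, 29.92]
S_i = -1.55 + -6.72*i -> [-1.55, -8.27, -14.99, -21.71, -28.43]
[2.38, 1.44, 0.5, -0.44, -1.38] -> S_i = 2.38 + -0.94*i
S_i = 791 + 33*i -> [791, 824, 857, 890, 923]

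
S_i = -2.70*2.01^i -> [-2.7, -5.43, -10.91, -21.93, -44.07]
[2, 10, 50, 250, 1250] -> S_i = 2*5^i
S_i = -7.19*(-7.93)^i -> [-7.19, 57.02, -452.14, 3585.49, -28432.93]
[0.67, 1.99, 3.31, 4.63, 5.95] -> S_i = 0.67 + 1.32*i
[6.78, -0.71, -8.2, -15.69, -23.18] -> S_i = 6.78 + -7.49*i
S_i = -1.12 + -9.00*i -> [-1.12, -10.12, -19.12, -28.12, -37.12]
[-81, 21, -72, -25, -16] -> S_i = Random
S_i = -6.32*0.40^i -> [-6.32, -2.53, -1.01, -0.4, -0.16]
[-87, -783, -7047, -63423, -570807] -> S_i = -87*9^i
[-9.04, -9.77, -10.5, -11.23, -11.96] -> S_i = -9.04 + -0.73*i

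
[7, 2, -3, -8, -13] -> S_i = 7 + -5*i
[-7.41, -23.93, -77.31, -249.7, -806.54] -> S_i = -7.41*3.23^i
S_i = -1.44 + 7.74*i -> [-1.44, 6.3, 14.04, 21.78, 29.52]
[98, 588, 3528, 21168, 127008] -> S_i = 98*6^i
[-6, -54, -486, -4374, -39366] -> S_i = -6*9^i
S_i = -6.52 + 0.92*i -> [-6.52, -5.6, -4.68, -3.76, -2.84]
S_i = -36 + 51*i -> [-36, 15, 66, 117, 168]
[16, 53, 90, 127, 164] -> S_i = 16 + 37*i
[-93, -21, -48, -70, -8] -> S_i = Random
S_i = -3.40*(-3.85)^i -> [-3.4, 13.09, -50.4, 194.03, -747.0]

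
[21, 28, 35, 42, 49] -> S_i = 21 + 7*i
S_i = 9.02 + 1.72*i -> [9.02, 10.74, 12.46, 14.18, 15.9]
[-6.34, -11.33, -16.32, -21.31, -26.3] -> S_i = -6.34 + -4.99*i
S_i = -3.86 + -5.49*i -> [-3.86, -9.35, -14.84, -20.33, -25.82]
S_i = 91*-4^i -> [91, -364, 1456, -5824, 23296]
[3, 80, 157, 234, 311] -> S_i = 3 + 77*i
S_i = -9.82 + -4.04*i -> [-9.82, -13.86, -17.9, -21.94, -25.98]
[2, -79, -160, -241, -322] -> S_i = 2 + -81*i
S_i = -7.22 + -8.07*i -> [-7.22, -15.29, -23.36, -31.43, -39.5]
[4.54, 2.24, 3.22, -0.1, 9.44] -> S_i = Random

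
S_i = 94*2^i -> [94, 188, 376, 752, 1504]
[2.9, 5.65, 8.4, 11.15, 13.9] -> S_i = 2.90 + 2.75*i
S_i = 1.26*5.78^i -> [1.26, 7.28, 42.09, 243.31, 1406.31]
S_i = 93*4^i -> [93, 372, 1488, 5952, 23808]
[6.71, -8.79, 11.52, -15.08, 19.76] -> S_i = 6.71*(-1.31)^i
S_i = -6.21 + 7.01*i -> [-6.21, 0.8, 7.81, 14.82, 21.83]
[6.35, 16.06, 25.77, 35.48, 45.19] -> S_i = 6.35 + 9.71*i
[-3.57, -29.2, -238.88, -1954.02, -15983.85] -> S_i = -3.57*8.18^i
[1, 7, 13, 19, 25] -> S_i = 1 + 6*i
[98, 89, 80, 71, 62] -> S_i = 98 + -9*i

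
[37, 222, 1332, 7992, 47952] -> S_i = 37*6^i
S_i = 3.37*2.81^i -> [3.37, 9.47, 26.61, 74.77, 210.11]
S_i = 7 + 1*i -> [7, 8, 9, 10, 11]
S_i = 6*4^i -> [6, 24, 96, 384, 1536]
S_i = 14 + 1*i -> [14, 15, 16, 17, 18]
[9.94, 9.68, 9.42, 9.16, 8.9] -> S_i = 9.94 + -0.26*i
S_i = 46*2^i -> [46, 92, 184, 368, 736]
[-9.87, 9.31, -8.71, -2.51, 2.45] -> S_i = Random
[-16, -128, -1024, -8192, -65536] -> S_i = -16*8^i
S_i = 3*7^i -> [3, 21, 147, 1029, 7203]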